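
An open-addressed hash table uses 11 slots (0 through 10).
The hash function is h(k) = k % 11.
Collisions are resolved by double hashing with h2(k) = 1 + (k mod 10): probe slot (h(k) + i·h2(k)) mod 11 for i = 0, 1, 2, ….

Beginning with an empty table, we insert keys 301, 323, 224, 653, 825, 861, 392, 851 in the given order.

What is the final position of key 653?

301: h=4 => slot 4
323: h=4, h2=4, probe 4,8 => slot 8
224: h=4, h2=5, probe 4,9 => slot 9
653: h=4, h2=4, probe 4,8,1 => slot 1
825: h=0 => slot 0
861: h=3 => slot 3
392: h=7 => slot 7
851: h=4, h2=2, probe 4,6 => slot 6
Table: [825, 653, -, 861, 301, -, 851, 392, 323, 224, -]

1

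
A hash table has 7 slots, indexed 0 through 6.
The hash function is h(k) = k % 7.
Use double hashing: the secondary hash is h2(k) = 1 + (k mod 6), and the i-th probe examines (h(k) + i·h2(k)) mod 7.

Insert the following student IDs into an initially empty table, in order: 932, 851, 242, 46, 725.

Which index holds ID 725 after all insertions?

3

932 hashes to 1; slot 1 is free -> place at 1.
851 hashes to 4; slot 4 is free -> place at 4.
242 hashes to 4, h2=3; 4 taken -> place at 0.
46 hashes to 4, h2=5; 4 taken -> place at 2.
725 hashes to 4, h2=6; 4 taken -> place at 3.
Table: [242, 932, 46, 725, 851, -, -]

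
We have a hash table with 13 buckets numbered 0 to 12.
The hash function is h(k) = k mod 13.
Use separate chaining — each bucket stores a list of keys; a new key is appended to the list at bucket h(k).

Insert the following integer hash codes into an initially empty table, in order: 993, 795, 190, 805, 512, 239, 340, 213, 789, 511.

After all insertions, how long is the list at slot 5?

4

Insert 993: h=5, bucket 5 empty → new chain.
Insert 795: h=2, bucket 2 empty → new chain.
Insert 190: h=8, bucket 8 empty → new chain.
Insert 805: h=12, bucket 12 empty → new chain.
Insert 512: h=5, bucket 5 nonempty → append to chain.
Insert 239: h=5, bucket 5 nonempty → append to chain.
Insert 340: h=2, bucket 2 nonempty → append to chain.
Insert 213: h=5, bucket 5 nonempty → append to chain.
Insert 789: h=9, bucket 9 empty → new chain.
Insert 511: h=4, bucket 4 empty → new chain.
Final buckets:
0: _
1: _
2: 795 -> 340
3: _
4: 511
5: 993 -> 512 -> 239 -> 213
6: _
7: _
8: 190
9: 789
10: _
11: _
12: 805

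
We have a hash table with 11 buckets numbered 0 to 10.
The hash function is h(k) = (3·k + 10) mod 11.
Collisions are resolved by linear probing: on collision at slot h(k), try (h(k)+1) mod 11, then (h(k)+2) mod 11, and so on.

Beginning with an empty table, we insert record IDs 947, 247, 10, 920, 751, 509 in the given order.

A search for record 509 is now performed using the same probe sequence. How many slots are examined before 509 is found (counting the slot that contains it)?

3

947 hashes to 2; slot 2 is free -> place at 2.
247 hashes to 3; slot 3 is free -> place at 3.
10 hashes to 7; slot 7 is free -> place at 7.
920 hashes to 9; slot 9 is free -> place at 9.
751 hashes to 8; slot 8 is free -> place at 8.
509 hashes to 8; 8,9 taken -> place at 10.
Table: [-, -, 947, 247, -, -, -, 10, 751, 920, 509]
Lookup 509: h=8, probe 8,9,10 → found at 10.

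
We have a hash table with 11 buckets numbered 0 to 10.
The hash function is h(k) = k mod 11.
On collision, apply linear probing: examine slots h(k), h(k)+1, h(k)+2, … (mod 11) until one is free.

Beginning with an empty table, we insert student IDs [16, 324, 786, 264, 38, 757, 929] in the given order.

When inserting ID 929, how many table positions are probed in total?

6

16: h=5 → slot 5
324: h=5, probe 5,6 → slot 6
786: h=5, probe 5,6,7 → slot 7
264: h=0 → slot 0
38: h=5, probe 5,6,7,8 → slot 8
757: h=9 → slot 9
929: h=5, probe 5,6,7,8,9,10 → slot 10
Table: [264, —, —, —, —, 16, 324, 786, 38, 757, 929]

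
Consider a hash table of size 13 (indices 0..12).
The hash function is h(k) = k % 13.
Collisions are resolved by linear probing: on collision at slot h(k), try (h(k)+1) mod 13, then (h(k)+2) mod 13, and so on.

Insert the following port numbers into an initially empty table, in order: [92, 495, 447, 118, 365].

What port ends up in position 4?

92: h=1 => slot 1
495: h=1, probe 1,2 => slot 2
447: h=5 => slot 5
118: h=1, probe 1,2,3 => slot 3
365: h=1, probe 1,2,3,4 => slot 4
Table: [∅, 92, 495, 118, 365, 447, ∅, ∅, ∅, ∅, ∅, ∅, ∅]

365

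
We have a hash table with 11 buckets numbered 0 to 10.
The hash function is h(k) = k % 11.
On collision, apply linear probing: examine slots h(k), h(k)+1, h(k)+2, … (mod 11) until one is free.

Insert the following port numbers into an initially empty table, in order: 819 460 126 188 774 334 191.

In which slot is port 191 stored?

8

819 hashes to 5; slot 5 is free => place at 5.
460 hashes to 9; slot 9 is free => place at 9.
126 hashes to 5; 5 taken => place at 6.
188 hashes to 1; slot 1 is free => place at 1.
774 hashes to 4; slot 4 is free => place at 4.
334 hashes to 4; 4,5,6 taken => place at 7.
191 hashes to 4; 4,5,6,7 taken => place at 8.
Table: [∅, 188, ∅, ∅, 774, 819, 126, 334, 191, 460, ∅]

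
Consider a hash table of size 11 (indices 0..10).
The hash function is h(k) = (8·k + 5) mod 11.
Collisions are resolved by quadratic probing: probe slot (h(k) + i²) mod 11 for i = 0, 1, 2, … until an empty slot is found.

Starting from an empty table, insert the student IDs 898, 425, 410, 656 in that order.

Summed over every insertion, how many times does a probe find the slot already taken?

898 hashes to 6; slot 6 is free → place at 6.
425 hashes to 6; 6 taken → place at 7.
410 hashes to 7; 7 taken → place at 8.
656 hashes to 6; 6,7 taken → place at 10.
Table: [., ., ., ., ., ., 898, 425, 410, ., 656]

4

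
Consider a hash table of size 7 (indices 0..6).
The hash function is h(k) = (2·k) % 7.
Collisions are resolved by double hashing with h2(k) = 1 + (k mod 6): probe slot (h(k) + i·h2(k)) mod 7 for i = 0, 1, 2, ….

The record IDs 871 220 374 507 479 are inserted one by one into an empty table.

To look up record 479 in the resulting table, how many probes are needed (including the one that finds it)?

871: h=6 → slot 6
220: h=6, h2=5, probe 6,4 → slot 4
374: h=6, h2=3, probe 6,2 → slot 2
507: h=6, h2=4, probe 6,3 → slot 3
479: h=6, h2=6, probe 6,5 → slot 5
Table: [∅, ∅, 374, 507, 220, 479, 871]
Lookup 479: h=6, h2=6, probe 6,5 → found at 5.

2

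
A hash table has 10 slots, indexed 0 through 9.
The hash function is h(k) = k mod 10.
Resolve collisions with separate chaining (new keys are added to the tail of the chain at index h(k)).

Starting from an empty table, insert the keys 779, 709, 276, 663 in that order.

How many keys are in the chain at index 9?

779 -> bucket 9
709 -> bucket 9 (collision)
276 -> bucket 6
663 -> bucket 3
Final buckets:
0: —
1: —
2: —
3: 663
4: —
5: —
6: 276
7: —
8: —
9: 779 -> 709

2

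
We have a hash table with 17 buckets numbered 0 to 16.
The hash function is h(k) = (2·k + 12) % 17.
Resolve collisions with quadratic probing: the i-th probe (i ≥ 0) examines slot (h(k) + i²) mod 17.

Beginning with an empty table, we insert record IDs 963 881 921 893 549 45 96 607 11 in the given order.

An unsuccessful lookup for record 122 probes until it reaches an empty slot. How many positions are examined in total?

963: h=0 -> slot 0
881: h=6 -> slot 6
921: h=1 -> slot 1
893: h=13 -> slot 13
549: h=5 -> slot 5
45: h=0, probe 0,1,4 -> slot 4
96: h=0, probe 0,1,4,9 -> slot 9
607: h=2 -> slot 2
11: h=0, probe 0,1,4,9,16 -> slot 16
Table: [963, 921, 607, -, 45, 549, 881, -, -, 96, -, -, -, 893, -, -, 11]
Lookup 122: h=1, probe 1,2,5,10 → slot 10 empty, not found.

4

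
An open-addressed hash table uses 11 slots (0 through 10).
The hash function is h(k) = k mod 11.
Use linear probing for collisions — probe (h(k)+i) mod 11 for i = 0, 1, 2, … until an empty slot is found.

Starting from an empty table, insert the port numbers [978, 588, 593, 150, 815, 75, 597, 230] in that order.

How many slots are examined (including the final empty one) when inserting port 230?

978 hashes to 10; slot 10 is free -> place at 10.
588 hashes to 5; slot 5 is free -> place at 5.
593 hashes to 10; 10 taken -> place at 0.
150 hashes to 7; slot 7 is free -> place at 7.
815 hashes to 1; slot 1 is free -> place at 1.
75 hashes to 9; slot 9 is free -> place at 9.
597 hashes to 3; slot 3 is free -> place at 3.
230 hashes to 10; 10,0,1 taken -> place at 2.
Table: [593, 815, 230, 597, ., 588, ., 150, ., 75, 978]

4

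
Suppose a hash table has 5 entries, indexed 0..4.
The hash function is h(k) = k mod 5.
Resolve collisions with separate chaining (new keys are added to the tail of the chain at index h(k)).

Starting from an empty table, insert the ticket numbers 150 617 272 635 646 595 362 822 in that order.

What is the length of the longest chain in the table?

4

Insert 150: h=0, bucket 0 empty -> new chain.
Insert 617: h=2, bucket 2 empty -> new chain.
Insert 272: h=2, bucket 2 nonempty -> append to chain.
Insert 635: h=0, bucket 0 nonempty -> append to chain.
Insert 646: h=1, bucket 1 empty -> new chain.
Insert 595: h=0, bucket 0 nonempty -> append to chain.
Insert 362: h=2, bucket 2 nonempty -> append to chain.
Insert 822: h=2, bucket 2 nonempty -> append to chain.
Final buckets:
0: 150 -> 635 -> 595
1: 646
2: 617 -> 272 -> 362 -> 822
3: ∅
4: ∅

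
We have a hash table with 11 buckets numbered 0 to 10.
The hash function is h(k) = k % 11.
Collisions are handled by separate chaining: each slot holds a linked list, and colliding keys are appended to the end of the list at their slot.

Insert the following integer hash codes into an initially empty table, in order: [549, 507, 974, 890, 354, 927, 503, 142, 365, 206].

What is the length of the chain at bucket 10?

549 → bucket 10
507 → bucket 1
974 → bucket 6
890 → bucket 10 (collision)
354 → bucket 2
927 → bucket 3
503 → bucket 8
142 → bucket 10 (collision)
365 → bucket 2 (collision)
206 → bucket 8 (collision)
Final buckets:
0: -
1: 507
2: 354 -> 365
3: 927
4: -
5: -
6: 974
7: -
8: 503 -> 206
9: -
10: 549 -> 890 -> 142

3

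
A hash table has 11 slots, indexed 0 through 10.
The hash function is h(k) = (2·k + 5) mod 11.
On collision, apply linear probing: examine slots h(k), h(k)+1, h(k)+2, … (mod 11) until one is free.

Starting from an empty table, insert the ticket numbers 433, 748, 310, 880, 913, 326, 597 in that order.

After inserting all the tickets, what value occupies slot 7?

913

Insert 433: h=2, slot 2 empty => index 2.
Insert 748: h=5, slot 5 empty => index 5.
Insert 310: h=9, slot 9 empty => index 9.
Insert 880: h=5, slot 5 occupied => index 6.
Insert 913: h=5, slots 5,6 occupied => index 7.
Insert 326: h=8, slot 8 empty => index 8.
Insert 597: h=0, slot 0 empty => index 0.
Table: [597, —, 433, —, —, 748, 880, 913, 326, 310, —]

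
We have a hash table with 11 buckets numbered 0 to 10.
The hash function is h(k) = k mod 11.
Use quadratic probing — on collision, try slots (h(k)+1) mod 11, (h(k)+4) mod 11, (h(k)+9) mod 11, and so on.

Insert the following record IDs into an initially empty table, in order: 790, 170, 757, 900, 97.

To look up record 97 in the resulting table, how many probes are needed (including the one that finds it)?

4

790: h=9 -> slot 9
170: h=5 -> slot 5
757: h=9, probe 9,10 -> slot 10
900: h=9, probe 9,10,2 -> slot 2
97: h=9, probe 9,10,2,7 -> slot 7
Table: [∅, ∅, 900, ∅, ∅, 170, ∅, 97, ∅, 790, 757]
Lookup 97: h=9, probe 9,10,2,7 → found at 7.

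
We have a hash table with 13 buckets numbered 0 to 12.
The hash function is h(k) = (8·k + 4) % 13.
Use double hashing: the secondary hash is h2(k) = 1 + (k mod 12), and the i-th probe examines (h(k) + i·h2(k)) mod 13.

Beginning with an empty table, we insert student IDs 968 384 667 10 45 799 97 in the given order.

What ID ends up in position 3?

968 hashes to 0; slot 0 is free → place at 0.
384 hashes to 8; slot 8 is free → place at 8.
667 hashes to 10; slot 10 is free → place at 10.
10 hashes to 6; slot 6 is free → place at 6.
45 hashes to 0, h2=10; 0,10 taken → place at 7.
799 hashes to 0, h2=8; 0,8 taken → place at 3.
97 hashes to 0, h2=2; 0 taken → place at 2.
Table: [968, -, 97, 799, -, -, 10, 45, 384, -, 667, -, -]

799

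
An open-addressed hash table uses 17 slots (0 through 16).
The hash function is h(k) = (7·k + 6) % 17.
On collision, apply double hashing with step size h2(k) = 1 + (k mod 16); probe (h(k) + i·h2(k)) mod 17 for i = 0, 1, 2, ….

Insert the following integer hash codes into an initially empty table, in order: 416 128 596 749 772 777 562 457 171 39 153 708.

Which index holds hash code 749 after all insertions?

10

416: h=11 → slot 11
128: h=1 → slot 1
596: h=13 → slot 13
749: h=13, h2=14, probe 13,10 → slot 10
772: h=4 → slot 4
777: h=5 → slot 5
562: h=13, h2=3, probe 13,16 → slot 16
457: h=9 → slot 9
171: h=13, h2=12, probe 13,8 → slot 8
39: h=7 → slot 7
153: h=6 → slot 6
708: h=15 → slot 15
Table: [-, 128, -, -, 772, 777, 153, 39, 171, 457, 749, 416, -, 596, -, 708, 562]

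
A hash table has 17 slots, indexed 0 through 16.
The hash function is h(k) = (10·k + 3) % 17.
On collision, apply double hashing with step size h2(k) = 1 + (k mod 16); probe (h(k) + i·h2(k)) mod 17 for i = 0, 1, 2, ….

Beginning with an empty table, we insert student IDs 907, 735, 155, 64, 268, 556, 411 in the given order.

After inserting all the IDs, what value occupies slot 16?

411

Insert 907: h=12, slot 12 empty => index 12.
Insert 735: h=9, slot 9 empty => index 9.
Insert 155: h=6, slot 6 empty => index 6.
Insert 64: h=14, slot 14 empty => index 14.
Insert 268: h=14, h2=13, slot 14 occupied => index 10.
Insert 556: h=4, slot 4 empty => index 4.
Insert 411: h=16, slot 16 empty => index 16.
Table: [-, -, -, -, 556, -, 155, -, -, 735, 268, -, 907, -, 64, -, 411]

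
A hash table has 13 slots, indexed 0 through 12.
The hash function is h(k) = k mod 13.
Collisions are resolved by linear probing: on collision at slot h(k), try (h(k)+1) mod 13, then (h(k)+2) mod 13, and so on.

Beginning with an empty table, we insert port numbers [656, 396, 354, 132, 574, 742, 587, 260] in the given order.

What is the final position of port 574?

Insert 656: h=6, slot 6 empty => index 6.
Insert 396: h=6, slot 6 occupied => index 7.
Insert 354: h=3, slot 3 empty => index 3.
Insert 132: h=2, slot 2 empty => index 2.
Insert 574: h=2, slots 2,3 occupied => index 4.
Insert 742: h=1, slot 1 empty => index 1.
Insert 587: h=2, slots 2,3,4 occupied => index 5.
Insert 260: h=0, slot 0 empty => index 0.
Table: [260, 742, 132, 354, 574, 587, 656, 396, _, _, _, _, _]

4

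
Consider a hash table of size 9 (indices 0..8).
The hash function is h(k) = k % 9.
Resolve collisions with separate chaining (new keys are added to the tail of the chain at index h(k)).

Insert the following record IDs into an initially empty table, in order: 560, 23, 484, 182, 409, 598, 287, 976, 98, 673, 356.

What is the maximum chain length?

3

Insert 560: h=2, bucket 2 empty -> new chain.
Insert 23: h=5, bucket 5 empty -> new chain.
Insert 484: h=7, bucket 7 empty -> new chain.
Insert 182: h=2, bucket 2 nonempty -> append to chain.
Insert 409: h=4, bucket 4 empty -> new chain.
Insert 598: h=4, bucket 4 nonempty -> append to chain.
Insert 287: h=8, bucket 8 empty -> new chain.
Insert 976: h=4, bucket 4 nonempty -> append to chain.
Insert 98: h=8, bucket 8 nonempty -> append to chain.
Insert 673: h=7, bucket 7 nonempty -> append to chain.
Insert 356: h=5, bucket 5 nonempty -> append to chain.
Final buckets:
0: ∅
1: ∅
2: 560 -> 182
3: ∅
4: 409 -> 598 -> 976
5: 23 -> 356
6: ∅
7: 484 -> 673
8: 287 -> 98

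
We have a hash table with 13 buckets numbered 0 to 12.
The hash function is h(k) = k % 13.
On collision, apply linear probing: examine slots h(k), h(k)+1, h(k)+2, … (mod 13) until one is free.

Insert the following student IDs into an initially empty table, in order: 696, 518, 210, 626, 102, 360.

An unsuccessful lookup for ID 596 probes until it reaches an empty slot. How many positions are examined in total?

696: h=7 → slot 7
518: h=11 → slot 11
210: h=2 → slot 2
626: h=2, probe 2,3 → slot 3
102: h=11, probe 11,12 → slot 12
360: h=9 → slot 9
Table: [∅, ∅, 210, 626, ∅, ∅, ∅, 696, ∅, 360, ∅, 518, 102]
Lookup 596: h=11, probe 11,12,0 → slot 0 empty, not found.

3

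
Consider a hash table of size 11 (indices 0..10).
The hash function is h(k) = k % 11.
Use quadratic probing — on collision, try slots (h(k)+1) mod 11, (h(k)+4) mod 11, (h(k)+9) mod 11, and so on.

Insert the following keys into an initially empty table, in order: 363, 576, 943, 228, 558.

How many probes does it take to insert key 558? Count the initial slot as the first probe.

Insert 363: h=0, slot 0 empty => index 0.
Insert 576: h=4, slot 4 empty => index 4.
Insert 943: h=8, slot 8 empty => index 8.
Insert 228: h=8, slot 8 occupied => index 9.
Insert 558: h=8, slots 8,9 occupied => index 1.
Table: [363, 558, -, -, 576, -, -, -, 943, 228, -]

3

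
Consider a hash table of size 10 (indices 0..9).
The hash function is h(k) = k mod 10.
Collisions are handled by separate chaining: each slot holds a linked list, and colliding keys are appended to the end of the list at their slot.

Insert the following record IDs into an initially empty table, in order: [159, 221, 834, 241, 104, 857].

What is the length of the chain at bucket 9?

1

Insert 159: h=9, bucket 9 empty → new chain.
Insert 221: h=1, bucket 1 empty → new chain.
Insert 834: h=4, bucket 4 empty → new chain.
Insert 241: h=1, bucket 1 nonempty → append to chain.
Insert 104: h=4, bucket 4 nonempty → append to chain.
Insert 857: h=7, bucket 7 empty → new chain.
Final buckets:
0: _
1: 221 -> 241
2: _
3: _
4: 834 -> 104
5: _
6: _
7: 857
8: _
9: 159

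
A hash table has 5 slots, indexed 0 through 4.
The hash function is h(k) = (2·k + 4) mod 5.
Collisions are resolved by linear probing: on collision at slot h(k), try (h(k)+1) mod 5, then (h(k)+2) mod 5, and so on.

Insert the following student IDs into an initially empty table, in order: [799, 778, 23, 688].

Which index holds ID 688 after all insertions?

Insert 799: h=2, slot 2 empty -> index 2.
Insert 778: h=0, slot 0 empty -> index 0.
Insert 23: h=0, slot 0 occupied -> index 1.
Insert 688: h=0, slots 0,1,2 occupied -> index 3.
Table: [778, 23, 799, 688, —]

3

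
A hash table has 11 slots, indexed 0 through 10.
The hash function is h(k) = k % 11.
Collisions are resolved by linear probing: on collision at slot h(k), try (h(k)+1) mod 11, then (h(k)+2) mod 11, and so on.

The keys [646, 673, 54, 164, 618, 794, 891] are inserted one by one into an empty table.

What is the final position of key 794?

Insert 646: h=8, slot 8 empty -> index 8.
Insert 673: h=2, slot 2 empty -> index 2.
Insert 54: h=10, slot 10 empty -> index 10.
Insert 164: h=10, slot 10 occupied -> index 0.
Insert 618: h=2, slot 2 occupied -> index 3.
Insert 794: h=2, slots 2,3 occupied -> index 4.
Insert 891: h=0, slot 0 occupied -> index 1.
Table: [164, 891, 673, 618, 794, -, -, -, 646, -, 54]

4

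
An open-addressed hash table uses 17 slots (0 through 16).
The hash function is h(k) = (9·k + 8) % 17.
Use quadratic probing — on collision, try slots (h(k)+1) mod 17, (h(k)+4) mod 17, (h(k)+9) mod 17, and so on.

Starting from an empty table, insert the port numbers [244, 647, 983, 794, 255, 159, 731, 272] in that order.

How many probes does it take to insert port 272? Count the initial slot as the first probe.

Insert 244: h=11, slot 11 empty -> index 11.
Insert 647: h=0, slot 0 empty -> index 0.
Insert 983: h=15, slot 15 empty -> index 15.
Insert 794: h=14, slot 14 empty -> index 14.
Insert 255: h=8, slot 8 empty -> index 8.
Insert 159: h=11, slot 11 occupied -> index 12.
Insert 731: h=8, slot 8 occupied -> index 9.
Insert 272: h=8, slots 8,9,12,0 occupied -> index 7.
Table: [647, —, —, —, —, —, —, 272, 255, 731, —, 244, 159, —, 794, 983, —]

5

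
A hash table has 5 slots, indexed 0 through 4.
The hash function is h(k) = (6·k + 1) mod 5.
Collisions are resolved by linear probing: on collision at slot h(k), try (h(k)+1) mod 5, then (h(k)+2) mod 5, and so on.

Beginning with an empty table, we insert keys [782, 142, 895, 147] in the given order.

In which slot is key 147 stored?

0

Insert 782: h=3, slot 3 empty => index 3.
Insert 142: h=3, slot 3 occupied => index 4.
Insert 895: h=1, slot 1 empty => index 1.
Insert 147: h=3, slots 3,4 occupied => index 0.
Table: [147, 895, -, 782, 142]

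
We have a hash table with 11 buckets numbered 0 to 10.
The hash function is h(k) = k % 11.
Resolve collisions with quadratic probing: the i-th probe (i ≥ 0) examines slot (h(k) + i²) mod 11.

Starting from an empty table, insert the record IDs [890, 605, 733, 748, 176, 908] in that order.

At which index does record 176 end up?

890: h=10 => slot 10
605: h=0 => slot 0
733: h=7 => slot 7
748: h=0, probe 0,1 => slot 1
176: h=0, probe 0,1,4 => slot 4
908: h=6 => slot 6
Table: [605, 748, ., ., 176, ., 908, 733, ., ., 890]

4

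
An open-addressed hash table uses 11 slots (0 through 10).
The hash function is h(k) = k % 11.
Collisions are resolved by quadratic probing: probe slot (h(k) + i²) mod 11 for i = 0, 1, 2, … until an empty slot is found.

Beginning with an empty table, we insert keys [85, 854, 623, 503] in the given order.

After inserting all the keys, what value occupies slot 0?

85 hashes to 8; slot 8 is free => place at 8.
854 hashes to 7; slot 7 is free => place at 7.
623 hashes to 7; 7,8 taken => place at 0.
503 hashes to 8; 8 taken => place at 9.
Table: [623, ∅, ∅, ∅, ∅, ∅, ∅, 854, 85, 503, ∅]

623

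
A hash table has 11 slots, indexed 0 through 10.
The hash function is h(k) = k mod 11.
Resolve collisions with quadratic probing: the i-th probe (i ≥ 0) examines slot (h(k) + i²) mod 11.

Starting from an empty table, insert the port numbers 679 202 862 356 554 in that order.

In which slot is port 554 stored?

Insert 679: h=8, slot 8 empty → index 8.
Insert 202: h=4, slot 4 empty → index 4.
Insert 862: h=4, slot 4 occupied → index 5.
Insert 356: h=4, slots 4,5,8 occupied → index 2.
Insert 554: h=4, slots 4,5,8,2 occupied → index 9.
Table: [—, —, 356, —, 202, 862, —, —, 679, 554, —]

9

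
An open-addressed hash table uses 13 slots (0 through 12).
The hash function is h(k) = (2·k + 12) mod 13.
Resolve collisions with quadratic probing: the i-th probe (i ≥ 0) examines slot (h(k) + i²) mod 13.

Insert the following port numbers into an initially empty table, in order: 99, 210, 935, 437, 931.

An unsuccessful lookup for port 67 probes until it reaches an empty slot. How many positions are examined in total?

99 hashes to 2; slot 2 is free => place at 2.
210 hashes to 3; slot 3 is free => place at 3.
935 hashes to 10; slot 10 is free => place at 10.
437 hashes to 2; 2,3 taken => place at 6.
931 hashes to 2; 2,3,6 taken => place at 11.
Table: [., ., 99, 210, ., ., 437, ., ., ., 935, 931, .]
Lookup 67: h=3, probe 3,4 → slot 4 empty, not found.

2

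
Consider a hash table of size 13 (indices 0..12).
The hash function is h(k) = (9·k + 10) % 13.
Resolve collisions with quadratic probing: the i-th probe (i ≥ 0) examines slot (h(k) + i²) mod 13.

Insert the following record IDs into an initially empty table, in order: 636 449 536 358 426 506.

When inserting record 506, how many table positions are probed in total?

2

636: h=1 -> slot 1
449: h=8 -> slot 8
536: h=11 -> slot 11
358: h=8, probe 8,9 -> slot 9
426: h=9, probe 9,10 -> slot 10
506: h=1, probe 1,2 -> slot 2
Table: [∅, 636, 506, ∅, ∅, ∅, ∅, ∅, 449, 358, 426, 536, ∅]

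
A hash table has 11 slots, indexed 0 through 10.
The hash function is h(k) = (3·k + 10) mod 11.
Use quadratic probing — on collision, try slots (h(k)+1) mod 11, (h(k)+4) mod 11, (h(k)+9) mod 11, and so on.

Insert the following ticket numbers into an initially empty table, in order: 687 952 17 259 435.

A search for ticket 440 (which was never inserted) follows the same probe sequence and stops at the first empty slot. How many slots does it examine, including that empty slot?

2

687 hashes to 3; slot 3 is free -> place at 3.
952 hashes to 6; slot 6 is free -> place at 6.
17 hashes to 6; 6 taken -> place at 7.
259 hashes to 6; 6,7 taken -> place at 10.
435 hashes to 6; 6,7,10 taken -> place at 4.
Table: [∅, ∅, ∅, 687, 435, ∅, 952, 17, ∅, ∅, 259]
Lookup 440: h=10, probe 10,0 → slot 0 empty, not found.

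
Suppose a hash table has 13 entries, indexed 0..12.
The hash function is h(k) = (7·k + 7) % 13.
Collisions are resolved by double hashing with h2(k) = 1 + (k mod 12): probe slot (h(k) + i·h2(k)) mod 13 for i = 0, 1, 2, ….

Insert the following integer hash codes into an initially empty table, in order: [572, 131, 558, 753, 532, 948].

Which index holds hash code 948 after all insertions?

Insert 572: h=7, slot 7 empty -> index 7.
Insert 131: h=1, slot 1 empty -> index 1.
Insert 558: h=0, slot 0 empty -> index 0.
Insert 753: h=0, h2=10, slot 0 occupied -> index 10.
Insert 532: h=0, h2=5, slot 0 occupied -> index 5.
Insert 948: h=0, h2=1, slots 0,1 occupied -> index 2.
Table: [558, 131, 948, _, _, 532, _, 572, _, _, 753, _, _]

2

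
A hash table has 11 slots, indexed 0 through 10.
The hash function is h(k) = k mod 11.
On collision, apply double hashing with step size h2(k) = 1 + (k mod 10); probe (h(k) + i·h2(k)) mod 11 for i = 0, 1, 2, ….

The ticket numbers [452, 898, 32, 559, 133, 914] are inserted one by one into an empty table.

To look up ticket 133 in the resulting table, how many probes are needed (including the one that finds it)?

2

Insert 452: h=1, slot 1 empty -> index 1.
Insert 898: h=7, slot 7 empty -> index 7.
Insert 32: h=10, slot 10 empty -> index 10.
Insert 559: h=9, slot 9 empty -> index 9.
Insert 133: h=1, h2=4, slot 1 occupied -> index 5.
Insert 914: h=1, h2=5, slot 1 occupied -> index 6.
Table: [—, 452, —, —, —, 133, 914, 898, —, 559, 32]
Lookup 133: h=1, h2=4, probe 1,5 → found at 5.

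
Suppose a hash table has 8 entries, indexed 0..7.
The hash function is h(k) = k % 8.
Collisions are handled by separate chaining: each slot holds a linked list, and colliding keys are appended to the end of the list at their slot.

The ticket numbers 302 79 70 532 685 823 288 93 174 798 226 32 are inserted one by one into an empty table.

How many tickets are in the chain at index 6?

Insert 302: h=6, bucket 6 empty → new chain.
Insert 79: h=7, bucket 7 empty → new chain.
Insert 70: h=6, bucket 6 nonempty → append to chain.
Insert 532: h=4, bucket 4 empty → new chain.
Insert 685: h=5, bucket 5 empty → new chain.
Insert 823: h=7, bucket 7 nonempty → append to chain.
Insert 288: h=0, bucket 0 empty → new chain.
Insert 93: h=5, bucket 5 nonempty → append to chain.
Insert 174: h=6, bucket 6 nonempty → append to chain.
Insert 798: h=6, bucket 6 nonempty → append to chain.
Insert 226: h=2, bucket 2 empty → new chain.
Insert 32: h=0, bucket 0 nonempty → append to chain.
Final buckets:
0: 288 -> 32
1: —
2: 226
3: —
4: 532
5: 685 -> 93
6: 302 -> 70 -> 174 -> 798
7: 79 -> 823

4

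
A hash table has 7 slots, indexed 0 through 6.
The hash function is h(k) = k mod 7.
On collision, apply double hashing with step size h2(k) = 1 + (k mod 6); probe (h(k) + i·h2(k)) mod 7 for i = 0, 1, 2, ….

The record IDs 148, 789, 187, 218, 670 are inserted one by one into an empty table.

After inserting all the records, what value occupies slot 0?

187

Insert 148: h=1, slot 1 empty -> index 1.
Insert 789: h=5, slot 5 empty -> index 5.
Insert 187: h=5, h2=2, slot 5 occupied -> index 0.
Insert 218: h=1, h2=3, slot 1 occupied -> index 4.
Insert 670: h=5, h2=5, slot 5 occupied -> index 3.
Table: [187, 148, ∅, 670, 218, 789, ∅]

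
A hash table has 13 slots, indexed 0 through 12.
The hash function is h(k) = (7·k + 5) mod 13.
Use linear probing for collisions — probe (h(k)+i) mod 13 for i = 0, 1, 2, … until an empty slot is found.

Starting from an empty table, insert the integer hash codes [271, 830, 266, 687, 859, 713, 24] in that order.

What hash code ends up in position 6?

687

Insert 271: h=4, slot 4 empty → index 4.
Insert 830: h=4, slot 4 occupied → index 5.
Insert 266: h=8, slot 8 empty → index 8.
Insert 687: h=4, slots 4,5 occupied → index 6.
Insert 859: h=12, slot 12 empty → index 12.
Insert 713: h=4, slots 4,5,6 occupied → index 7.
Insert 24: h=4, slots 4,5,6,7,8 occupied → index 9.
Table: [—, —, —, —, 271, 830, 687, 713, 266, 24, —, —, 859]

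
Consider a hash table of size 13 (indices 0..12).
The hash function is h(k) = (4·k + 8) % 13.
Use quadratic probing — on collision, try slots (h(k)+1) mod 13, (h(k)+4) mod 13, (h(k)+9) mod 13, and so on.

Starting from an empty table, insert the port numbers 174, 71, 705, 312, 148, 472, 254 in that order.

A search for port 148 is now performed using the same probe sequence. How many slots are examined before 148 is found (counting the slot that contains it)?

2

Insert 174: h=2, slot 2 empty → index 2.
Insert 71: h=6, slot 6 empty → index 6.
Insert 705: h=7, slot 7 empty → index 7.
Insert 312: h=8, slot 8 empty → index 8.
Insert 148: h=2, slot 2 occupied → index 3.
Insert 472: h=11, slot 11 empty → index 11.
Insert 254: h=10, slot 10 empty → index 10.
Table: [—, —, 174, 148, —, —, 71, 705, 312, —, 254, 472, —]
Lookup 148: h=2, probe 2,3 → found at 3.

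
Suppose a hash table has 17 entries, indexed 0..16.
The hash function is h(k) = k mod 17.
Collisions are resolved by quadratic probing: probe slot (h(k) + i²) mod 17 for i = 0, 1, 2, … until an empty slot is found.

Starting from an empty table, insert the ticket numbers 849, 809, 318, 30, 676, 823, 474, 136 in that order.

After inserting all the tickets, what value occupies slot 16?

Insert 849: h=16, slot 16 empty → index 16.
Insert 809: h=10, slot 10 empty → index 10.
Insert 318: h=12, slot 12 empty → index 12.
Insert 30: h=13, slot 13 empty → index 13.
Insert 676: h=13, slot 13 occupied → index 14.
Insert 823: h=7, slot 7 empty → index 7.
Insert 474: h=15, slot 15 empty → index 15.
Insert 136: h=0, slot 0 empty → index 0.
Table: [136, _, _, _, _, _, _, 823, _, _, 809, _, 318, 30, 676, 474, 849]

849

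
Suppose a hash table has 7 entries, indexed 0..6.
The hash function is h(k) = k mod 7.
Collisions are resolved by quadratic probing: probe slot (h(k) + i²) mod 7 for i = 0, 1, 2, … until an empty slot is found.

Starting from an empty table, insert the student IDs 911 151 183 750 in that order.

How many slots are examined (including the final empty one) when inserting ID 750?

911: h=1 -> slot 1
151: h=4 -> slot 4
183: h=1, probe 1,2 -> slot 2
750: h=1, probe 1,2,5 -> slot 5
Table: [., 911, 183, ., 151, 750, .]

3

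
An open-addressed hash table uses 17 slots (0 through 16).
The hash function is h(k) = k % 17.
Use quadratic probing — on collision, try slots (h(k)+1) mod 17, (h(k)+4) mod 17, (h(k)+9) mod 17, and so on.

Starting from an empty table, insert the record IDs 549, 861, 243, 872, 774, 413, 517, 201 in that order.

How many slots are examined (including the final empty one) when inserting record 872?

549 hashes to 5; slot 5 is free → place at 5.
861 hashes to 11; slot 11 is free → place at 11.
243 hashes to 5; 5 taken → place at 6.
872 hashes to 5; 5,6 taken → place at 9.
774 hashes to 9; 9 taken → place at 10.
413 hashes to 5; 5,6,9 taken → place at 14.
517 hashes to 7; slot 7 is free → place at 7.
201 hashes to 14; 14 taken → place at 15.
Table: [_, _, _, _, _, 549, 243, 517, _, 872, 774, 861, _, _, 413, 201, _]

3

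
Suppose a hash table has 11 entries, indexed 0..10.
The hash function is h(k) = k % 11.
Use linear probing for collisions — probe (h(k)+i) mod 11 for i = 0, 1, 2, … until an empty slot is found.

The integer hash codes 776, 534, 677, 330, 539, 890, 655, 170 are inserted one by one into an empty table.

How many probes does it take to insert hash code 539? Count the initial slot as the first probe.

776 hashes to 6; slot 6 is free -> place at 6.
534 hashes to 6; 6 taken -> place at 7.
677 hashes to 6; 6,7 taken -> place at 8.
330 hashes to 0; slot 0 is free -> place at 0.
539 hashes to 0; 0 taken -> place at 1.
890 hashes to 10; slot 10 is free -> place at 10.
655 hashes to 6; 6,7,8 taken -> place at 9.
170 hashes to 5; slot 5 is free -> place at 5.
Table: [330, 539, _, _, _, 170, 776, 534, 677, 655, 890]

2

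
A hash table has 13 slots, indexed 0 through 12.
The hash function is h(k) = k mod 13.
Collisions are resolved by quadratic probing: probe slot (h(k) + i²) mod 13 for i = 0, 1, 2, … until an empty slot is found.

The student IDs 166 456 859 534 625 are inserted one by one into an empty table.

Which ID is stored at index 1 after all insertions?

166: h=10 => slot 10
456: h=1 => slot 1
859: h=1, probe 1,2 => slot 2
534: h=1, probe 1,2,5 => slot 5
625: h=1, probe 1,2,5,10,4 => slot 4
Table: [_, 456, 859, _, 625, 534, _, _, _, _, 166, _, _]

456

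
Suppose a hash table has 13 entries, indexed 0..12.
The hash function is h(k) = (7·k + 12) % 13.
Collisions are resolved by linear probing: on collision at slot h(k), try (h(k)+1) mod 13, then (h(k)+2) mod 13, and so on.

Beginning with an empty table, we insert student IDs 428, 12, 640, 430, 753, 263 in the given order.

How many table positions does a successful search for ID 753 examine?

5

Insert 428: h=5, slot 5 empty -> index 5.
Insert 12: h=5, slot 5 occupied -> index 6.
Insert 640: h=7, slot 7 empty -> index 7.
Insert 430: h=6, slots 6,7 occupied -> index 8.
Insert 753: h=5, slots 5,6,7,8 occupied -> index 9.
Insert 263: h=7, slots 7,8,9 occupied -> index 10.
Table: [., ., ., ., ., 428, 12, 640, 430, 753, 263, ., .]
Lookup 753: h=5, probe 5,6,7,8,9 → found at 9.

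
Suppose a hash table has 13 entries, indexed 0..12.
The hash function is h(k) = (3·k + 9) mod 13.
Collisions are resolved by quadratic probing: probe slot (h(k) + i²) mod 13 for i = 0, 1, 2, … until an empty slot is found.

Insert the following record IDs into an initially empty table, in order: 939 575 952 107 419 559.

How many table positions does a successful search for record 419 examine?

5

939 hashes to 5; slot 5 is free -> place at 5.
575 hashes to 5; 5 taken -> place at 6.
952 hashes to 5; 5,6 taken -> place at 9.
107 hashes to 5; 5,6,9 taken -> place at 1.
419 hashes to 5; 5,6,9,1 taken -> place at 8.
559 hashes to 9; 9 taken -> place at 10.
Table: [-, 107, -, -, -, 939, 575, -, 419, 952, 559, -, -]
Lookup 419: h=5, probe 5,6,9,1,8 → found at 8.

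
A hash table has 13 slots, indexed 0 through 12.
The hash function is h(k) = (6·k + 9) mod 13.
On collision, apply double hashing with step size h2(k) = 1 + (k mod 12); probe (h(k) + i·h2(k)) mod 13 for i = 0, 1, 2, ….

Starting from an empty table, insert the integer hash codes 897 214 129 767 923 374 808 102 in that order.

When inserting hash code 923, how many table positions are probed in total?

Insert 897: h=9, slot 9 empty -> index 9.
Insert 214: h=6, slot 6 empty -> index 6.
Insert 129: h=3, slot 3 empty -> index 3.
Insert 767: h=9, h2=12, slot 9 occupied -> index 8.
Insert 923: h=9, h2=12, slots 9,8 occupied -> index 7.
Insert 374: h=4, slot 4 empty -> index 4.
Insert 808: h=8, h2=5, slot 8 occupied -> index 0.
Insert 102: h=10, slot 10 empty -> index 10.
Table: [808, ., ., 129, 374, ., 214, 923, 767, 897, 102, ., .]

3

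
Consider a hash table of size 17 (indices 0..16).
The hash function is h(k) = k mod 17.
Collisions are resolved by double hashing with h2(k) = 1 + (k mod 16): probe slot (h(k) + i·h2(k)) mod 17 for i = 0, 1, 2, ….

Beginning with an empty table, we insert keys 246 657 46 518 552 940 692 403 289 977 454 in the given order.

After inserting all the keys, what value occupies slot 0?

246 hashes to 8; slot 8 is free -> place at 8.
657 hashes to 11; slot 11 is free -> place at 11.
46 hashes to 12; slot 12 is free -> place at 12.
518 hashes to 8, h2=7; 8 taken -> place at 15.
552 hashes to 8, h2=9; 8 taken -> place at 0.
940 hashes to 5; slot 5 is free -> place at 5.
692 hashes to 12, h2=5; 12,0,5 taken -> place at 10.
403 hashes to 12, h2=4; 12 taken -> place at 16.
289 hashes to 0, h2=2; 0 taken -> place at 2.
977 hashes to 8, h2=2; 8,10,12 taken -> place at 14.
454 hashes to 12, h2=7; 12,2 taken -> place at 9.
Table: [552, —, 289, —, —, 940, —, —, 246, 454, 692, 657, 46, —, 977, 518, 403]

552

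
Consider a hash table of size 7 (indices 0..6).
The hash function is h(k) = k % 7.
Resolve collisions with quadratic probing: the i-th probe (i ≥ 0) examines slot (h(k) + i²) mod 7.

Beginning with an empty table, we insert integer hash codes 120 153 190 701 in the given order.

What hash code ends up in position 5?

Insert 120: h=1, slot 1 empty => index 1.
Insert 153: h=6, slot 6 empty => index 6.
Insert 190: h=1, slot 1 occupied => index 2.
Insert 701: h=1, slots 1,2 occupied => index 5.
Table: [_, 120, 190, _, _, 701, 153]

701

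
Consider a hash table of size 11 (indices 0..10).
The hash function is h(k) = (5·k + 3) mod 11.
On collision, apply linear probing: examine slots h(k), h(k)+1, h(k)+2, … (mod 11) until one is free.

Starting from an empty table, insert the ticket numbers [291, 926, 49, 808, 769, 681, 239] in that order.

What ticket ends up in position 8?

291 hashes to 6; slot 6 is free => place at 6.
926 hashes to 2; slot 2 is free => place at 2.
49 hashes to 6; 6 taken => place at 7.
808 hashes to 6; 6,7 taken => place at 8.
769 hashes to 9; slot 9 is free => place at 9.
681 hashes to 9; 9 taken => place at 10.
239 hashes to 10; 10 taken => place at 0.
Table: [239, _, 926, _, _, _, 291, 49, 808, 769, 681]

808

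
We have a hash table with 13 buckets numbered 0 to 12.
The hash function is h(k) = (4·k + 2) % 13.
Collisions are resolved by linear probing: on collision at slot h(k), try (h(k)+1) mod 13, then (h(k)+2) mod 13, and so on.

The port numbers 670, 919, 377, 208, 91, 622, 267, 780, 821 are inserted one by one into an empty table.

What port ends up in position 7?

622

Insert 670: h=4, slot 4 empty -> index 4.
Insert 919: h=12, slot 12 empty -> index 12.
Insert 377: h=2, slot 2 empty -> index 2.
Insert 208: h=2, slot 2 occupied -> index 3.
Insert 91: h=2, slots 2,3,4 occupied -> index 5.
Insert 622: h=7, slot 7 empty -> index 7.
Insert 267: h=4, slots 4,5 occupied -> index 6.
Insert 780: h=2, slots 2,3,4,5,6,7 occupied -> index 8.
Insert 821: h=10, slot 10 empty -> index 10.
Table: [_, _, 377, 208, 670, 91, 267, 622, 780, _, 821, _, 919]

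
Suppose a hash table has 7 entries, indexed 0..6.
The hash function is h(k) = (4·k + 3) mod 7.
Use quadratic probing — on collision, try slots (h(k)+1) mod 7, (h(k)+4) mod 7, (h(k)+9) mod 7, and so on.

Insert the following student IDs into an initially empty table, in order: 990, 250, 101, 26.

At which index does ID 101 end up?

5

990: h=1 -> slot 1
250: h=2 -> slot 2
101: h=1, probe 1,2,5 -> slot 5
26: h=2, probe 2,3 -> slot 3
Table: [_, 990, 250, 26, _, 101, _]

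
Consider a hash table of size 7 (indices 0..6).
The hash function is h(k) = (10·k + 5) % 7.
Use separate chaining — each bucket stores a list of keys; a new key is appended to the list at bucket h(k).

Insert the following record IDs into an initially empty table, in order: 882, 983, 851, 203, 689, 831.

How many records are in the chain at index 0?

2

Insert 882: h=5, bucket 5 empty -> new chain.
Insert 983: h=0, bucket 0 empty -> new chain.
Insert 851: h=3, bucket 3 empty -> new chain.
Insert 203: h=5, bucket 5 nonempty -> append to chain.
Insert 689: h=0, bucket 0 nonempty -> append to chain.
Insert 831: h=6, bucket 6 empty -> new chain.
Final buckets:
0: 983 -> 689
1: .
2: .
3: 851
4: .
5: 882 -> 203
6: 831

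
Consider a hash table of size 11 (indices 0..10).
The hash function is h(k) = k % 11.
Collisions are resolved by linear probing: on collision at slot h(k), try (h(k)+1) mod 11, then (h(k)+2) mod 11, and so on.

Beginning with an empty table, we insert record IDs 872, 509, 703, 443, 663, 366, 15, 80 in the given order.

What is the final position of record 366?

872: h=3 -> slot 3
509: h=3, probe 3,4 -> slot 4
703: h=10 -> slot 10
443: h=3, probe 3,4,5 -> slot 5
663: h=3, probe 3,4,5,6 -> slot 6
366: h=3, probe 3,4,5,6,7 -> slot 7
15: h=4, probe 4,5,6,7,8 -> slot 8
80: h=3, probe 3,4,5,6,7,8,9 -> slot 9
Table: [-, -, -, 872, 509, 443, 663, 366, 15, 80, 703]

7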